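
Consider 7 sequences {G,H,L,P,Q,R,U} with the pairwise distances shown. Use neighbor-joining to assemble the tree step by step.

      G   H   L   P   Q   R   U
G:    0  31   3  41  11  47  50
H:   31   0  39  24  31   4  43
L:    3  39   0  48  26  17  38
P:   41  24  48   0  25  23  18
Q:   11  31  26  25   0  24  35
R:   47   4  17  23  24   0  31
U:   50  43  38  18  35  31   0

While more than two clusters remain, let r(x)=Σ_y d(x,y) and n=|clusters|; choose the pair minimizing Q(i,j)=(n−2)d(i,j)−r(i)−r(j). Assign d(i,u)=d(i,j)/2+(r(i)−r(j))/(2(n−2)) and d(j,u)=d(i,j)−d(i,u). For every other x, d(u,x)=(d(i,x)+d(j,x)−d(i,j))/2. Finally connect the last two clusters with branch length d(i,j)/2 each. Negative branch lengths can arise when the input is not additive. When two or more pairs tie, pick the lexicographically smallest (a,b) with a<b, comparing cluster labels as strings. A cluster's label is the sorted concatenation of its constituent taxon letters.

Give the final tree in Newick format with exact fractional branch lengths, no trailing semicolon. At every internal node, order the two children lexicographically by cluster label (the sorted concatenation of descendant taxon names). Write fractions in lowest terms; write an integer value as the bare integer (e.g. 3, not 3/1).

(((((G:27/10,L:3/10):27/2,Q:7/2):151/16,(H:39/8,R:-7/8):157/16):151/16,P:71/16):217/32,U:217/32)

iteration 1: select G,L (d=3, Q=-339); attach at lengths (27/10, 3/10); label the merged cluster GL
  updated: d(GL,H)=67/2, d(GL,P)=43, d(GL,Q)=17, d(GL,R)=61/2, d(GL,U)=85/2
iteration 2: select H,R (d=4, Q=-232); attach at lengths (39/8, -7/8); label the merged cluster HR
  updated: d(GL,HR)=30, d(HR,P)=43/2, d(HR,Q)=51/2, d(HR,U)=35
iteration 3: select GL,Q (d=17, Q=-184); attach at lengths (27/2, 7/2); label the merged cluster GLQ
  updated: d(GLQ,HR)=77/4, d(GLQ,P)=51/2, d(GLQ,U)=121/4
iteration 4: select GLQ,HR (d=77/4, Q=-449/4); attach at lengths (151/16, 157/16); label the merged cluster GHLQR
  updated: d(GHLQR,P)=111/8, d(GHLQR,U)=23
iteration 5: select GHLQR,P (d=111/8, Q=-439/8); attach at lengths (151/16, 71/16); label the merged cluster GHLPQR
  updated: d(GHLPQR,U)=217/16
iteration 6: select GHLPQR,U (d=217/16); attach at lengths (217/32, 217/32); label the merged cluster GHLPQRU
final tree: (((((G:27/10,L:3/10):27/2,Q:7/2):151/16,(H:39/8,R:-7/8):157/16):151/16,P:71/16):217/32,U:217/32)
total length: 1131/16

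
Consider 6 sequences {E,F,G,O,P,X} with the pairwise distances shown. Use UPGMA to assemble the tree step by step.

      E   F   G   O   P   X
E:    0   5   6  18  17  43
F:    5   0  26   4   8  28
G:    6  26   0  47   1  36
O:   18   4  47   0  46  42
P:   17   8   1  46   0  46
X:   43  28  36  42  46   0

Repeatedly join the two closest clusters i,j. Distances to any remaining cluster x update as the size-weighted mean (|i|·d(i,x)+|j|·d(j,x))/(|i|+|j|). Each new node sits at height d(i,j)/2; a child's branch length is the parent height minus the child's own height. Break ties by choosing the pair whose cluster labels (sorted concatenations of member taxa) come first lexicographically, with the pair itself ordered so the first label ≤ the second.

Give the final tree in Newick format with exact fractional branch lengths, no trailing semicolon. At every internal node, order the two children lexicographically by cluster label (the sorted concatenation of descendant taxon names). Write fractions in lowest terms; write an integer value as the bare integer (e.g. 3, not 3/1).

iteration 1: select G,P (d=1); attach at lengths (1/2, 1/2); label the merged cluster GP
  updated: d(E,GP)=23/2, d(F,GP)=17, d(GP,O)=93/2, d(GP,X)=41
iteration 2: select F,O (d=4); attach at lengths (2, 2); label the merged cluster FO
  updated: d(E,FO)=23/2, d(FO,GP)=127/4, d(FO,X)=35
iteration 3: select E,FO (d=23/2); attach at lengths (23/4, 15/4); label the merged cluster EFO
  updated: d(EFO,GP)=25, d(EFO,X)=113/3
iteration 4: select EFO,GP (d=25); attach at lengths (27/4, 12); label the merged cluster EFGOP
  updated: d(EFGOP,X)=39
iteration 5: select EFGOP,X (d=39); attach at lengths (7, 39/2); label the merged cluster EFGOPX
final tree: (((E:23/4,(F:2,O:2):15/4):27/4,(G:1/2,P:1/2):12):7,X:39/2)
total length: 239/4

(((E:23/4,(F:2,O:2):15/4):27/4,(G:1/2,P:1/2):12):7,X:39/2)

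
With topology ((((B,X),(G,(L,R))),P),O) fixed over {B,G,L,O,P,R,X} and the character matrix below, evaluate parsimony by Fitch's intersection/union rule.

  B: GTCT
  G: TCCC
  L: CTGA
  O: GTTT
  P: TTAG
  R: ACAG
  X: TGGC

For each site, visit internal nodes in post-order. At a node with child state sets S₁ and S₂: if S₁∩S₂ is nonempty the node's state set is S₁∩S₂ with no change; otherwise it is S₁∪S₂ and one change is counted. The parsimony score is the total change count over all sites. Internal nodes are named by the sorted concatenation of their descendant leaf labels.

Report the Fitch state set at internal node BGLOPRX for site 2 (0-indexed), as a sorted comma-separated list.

A,C,G,T

[col 0] BX: children B:{G}, X:{T} ∪→ {G,T}; cost 1
[col 0] LR: children L:{C}, R:{A} ∪→ {A,C}; cost 1
[col 0] GLR: children G:{T}, LR:{A,C} ∪→ {A,C,T}; cost 1
[col 0] BGLRX: children BX:{G,T}, GLR:{A,C,T} ∩→ {T}; cost 0
[col 0] BGLPRX: children BGLRX:{T}, P:{T} ∩→ {T}; cost 0
[col 0] BGLOPRX: children BGLPRX:{T}, O:{G} ∪→ {G,T}; cost 1
[col 1] BX: children B:{T}, X:{G} ∪→ {G,T}; cost 1
[col 1] LR: children L:{T}, R:{C} ∪→ {C,T}; cost 1
[col 1] GLR: children G:{C}, LR:{C,T} ∩→ {C}; cost 0
[col 1] BGLRX: children BX:{G,T}, GLR:{C} ∪→ {C,G,T}; cost 1
[col 1] BGLPRX: children BGLRX:{C,G,T}, P:{T} ∩→ {T}; cost 0
[col 1] BGLOPRX: children BGLPRX:{T}, O:{T} ∩→ {T}; cost 0
[col 2] BX: children B:{C}, X:{G} ∪→ {C,G}; cost 1
[col 2] LR: children L:{G}, R:{A} ∪→ {A,G}; cost 1
[col 2] GLR: children G:{C}, LR:{A,G} ∪→ {A,C,G}; cost 1
[col 2] BGLRX: children BX:{C,G}, GLR:{A,C,G} ∩→ {C,G}; cost 0
[col 2] BGLPRX: children BGLRX:{C,G}, P:{A} ∪→ {A,C,G}; cost 1
[col 2] BGLOPRX: children BGLPRX:{A,C,G}, O:{T} ∪→ {A,C,G,T}; cost 1
[col 3] BX: children B:{T}, X:{C} ∪→ {C,T}; cost 1
[col 3] LR: children L:{A}, R:{G} ∪→ {A,G}; cost 1
[col 3] GLR: children G:{C}, LR:{A,G} ∪→ {A,C,G}; cost 1
[col 3] BGLRX: children BX:{C,T}, GLR:{A,C,G} ∩→ {C}; cost 0
[col 3] BGLPRX: children BGLRX:{C}, P:{G} ∪→ {C,G}; cost 1
[col 3] BGLOPRX: children BGLPRX:{C,G}, O:{T} ∪→ {C,G,T}; cost 1
per-site changes: [4, 3, 5, 5]; total = 17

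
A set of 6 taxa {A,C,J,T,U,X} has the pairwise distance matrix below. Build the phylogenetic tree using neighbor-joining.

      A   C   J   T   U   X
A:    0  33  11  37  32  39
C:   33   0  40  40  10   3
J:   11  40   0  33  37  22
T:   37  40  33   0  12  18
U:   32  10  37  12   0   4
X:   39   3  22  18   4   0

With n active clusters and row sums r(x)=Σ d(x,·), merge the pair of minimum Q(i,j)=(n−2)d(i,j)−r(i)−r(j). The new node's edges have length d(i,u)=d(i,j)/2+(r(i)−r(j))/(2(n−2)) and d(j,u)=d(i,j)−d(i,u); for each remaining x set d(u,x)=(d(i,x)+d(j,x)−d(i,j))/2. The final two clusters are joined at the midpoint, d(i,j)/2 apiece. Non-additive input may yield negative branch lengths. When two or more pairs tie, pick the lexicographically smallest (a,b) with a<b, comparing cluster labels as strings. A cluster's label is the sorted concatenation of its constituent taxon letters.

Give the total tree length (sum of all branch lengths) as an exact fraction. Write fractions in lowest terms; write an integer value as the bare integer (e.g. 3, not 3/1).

iteration 1: select A,J (d=11, Q=-251); attach at lengths (53/8, 35/8); label the merged cluster AJ
  updated: d(AJ,C)=31, d(AJ,T)=59/2, d(AJ,U)=29, d(AJ,X)=25
iteration 2: select AJ,T (d=59/2, Q=-251/2); attach at lengths (69/4, 49/4); label the merged cluster AJT
  updated: d(AJT,C)=83/4, d(AJT,U)=23/4, d(AJT,X)=27/4
iteration 3: select AJT,U (d=23/4, Q=-83/2); attach at lengths (25/4, -1/2); label the merged cluster AJTU
  updated: d(AJTU,C)=25/2, d(AJTU,X)=5/2
iteration 4: select AJTU,C (d=25/2, Q=-18); attach at lengths (6, 13/2); label the merged cluster ACJTU
  updated: d(ACJTU,X)=-7/2
iteration 5: select ACJTU,X (d=-7/2); attach at lengths (-7/4, -7/4); label the merged cluster ACJTUX
final tree: (((((A:53/8,J:35/8):69/4,T:49/4):25/4,U:-1/2):6,C:13/2):-7/4,X:-7/4)
total length: 221/4

221/4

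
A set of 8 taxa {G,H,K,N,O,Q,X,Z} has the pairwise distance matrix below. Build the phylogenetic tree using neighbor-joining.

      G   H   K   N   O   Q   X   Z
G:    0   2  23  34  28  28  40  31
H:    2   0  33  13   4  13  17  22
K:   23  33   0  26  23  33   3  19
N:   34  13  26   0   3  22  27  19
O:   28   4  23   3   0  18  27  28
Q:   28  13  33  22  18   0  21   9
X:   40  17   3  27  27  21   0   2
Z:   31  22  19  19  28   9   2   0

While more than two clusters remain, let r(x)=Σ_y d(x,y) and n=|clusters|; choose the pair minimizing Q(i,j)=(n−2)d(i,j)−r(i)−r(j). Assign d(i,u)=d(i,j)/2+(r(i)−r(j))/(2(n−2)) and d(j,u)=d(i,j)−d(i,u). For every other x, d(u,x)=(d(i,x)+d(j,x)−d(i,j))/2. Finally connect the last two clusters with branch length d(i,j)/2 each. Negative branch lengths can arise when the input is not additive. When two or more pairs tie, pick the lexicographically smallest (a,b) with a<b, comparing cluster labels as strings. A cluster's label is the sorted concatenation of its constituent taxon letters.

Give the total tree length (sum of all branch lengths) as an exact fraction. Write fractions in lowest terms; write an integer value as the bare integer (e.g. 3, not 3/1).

205/4

iteration 1: select K,X (d=3, Q=-279); attach at lengths (41/12, -5/12); label the merged cluster KX
  updated: d(G,KX)=30, d(H,KX)=47/2, d(KX,N)=25, d(KX,O)=47/2, d(KX,Q)=51/2, d(KX,Z)=9
iteration 2: select G,H (d=2, Q=-441/2); attach at lengths (171/20, -131/20); label the merged cluster GH
  updated: d(GH,KX)=103/4, d(GH,N)=45/2, d(GH,O)=15, d(GH,Q)=39/2, d(GH,Z)=51/2
iteration 3: select N,O (d=3, Q=-167); attach at lengths (2, 1); label the merged cluster NO
  updated: d(GH,NO)=69/4, d(KX,NO)=91/4, d(NO,Q)=37/2, d(NO,Z)=22
iteration 4: select KX,Z (d=9, Q=-243/2); attach at lengths (89/12, 19/12); label the merged cluster KXZ
  updated: d(GH,KXZ)=169/8, d(KXZ,NO)=143/8, d(KXZ,Q)=51/4
iteration 5: select GH,NO (d=69/4, Q=-77); attach at lengths (155/16, 121/16); label the merged cluster GHNO
  updated: d(GHNO,KXZ)=87/8, d(GHNO,Q)=83/8
iteration 6: select GHNO,KXZ (d=87/8, Q=-34); attach at lengths (17/4, 53/8); label the merged cluster GHKNOXZ
  updated: d(GHKNOXZ,Q)=49/8
iteration 7: select GHKNOXZ,Q (d=49/8); attach at lengths (49/16, 49/16); label the merged cluster GHKNOQXZ
final tree: ((((G:171/20,H:-131/20):155/16,(N:2,O:1):121/16):17/4,((K:41/12,X:-5/12):89/12,Z:19/12):53/8):49/16,Q:49/16)
total length: 205/4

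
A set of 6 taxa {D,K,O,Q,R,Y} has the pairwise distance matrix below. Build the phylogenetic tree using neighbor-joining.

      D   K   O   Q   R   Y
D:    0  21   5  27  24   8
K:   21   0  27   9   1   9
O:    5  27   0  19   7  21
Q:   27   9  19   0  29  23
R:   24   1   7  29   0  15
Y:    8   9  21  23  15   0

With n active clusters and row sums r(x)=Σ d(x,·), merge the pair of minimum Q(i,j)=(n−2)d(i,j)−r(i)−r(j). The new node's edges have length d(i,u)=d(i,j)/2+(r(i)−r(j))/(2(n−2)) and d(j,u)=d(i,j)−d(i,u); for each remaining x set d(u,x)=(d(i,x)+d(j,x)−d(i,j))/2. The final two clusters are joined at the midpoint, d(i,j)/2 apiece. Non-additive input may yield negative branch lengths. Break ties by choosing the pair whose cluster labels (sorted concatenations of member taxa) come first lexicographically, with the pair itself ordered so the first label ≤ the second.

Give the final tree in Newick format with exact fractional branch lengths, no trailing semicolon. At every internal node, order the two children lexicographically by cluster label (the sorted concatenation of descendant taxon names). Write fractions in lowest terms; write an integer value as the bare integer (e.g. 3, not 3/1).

((((D:13/4,O:7/4):107/16,Y:85/16):43/16,(K:-29/12,R:41/12):87/16):209/32,Q:209/32)

1. join D+O (d=5, Q=-144) ⇒ DO; edges |D|=13/4, |O|=7/4
  updated: d(DO,K)=43/2, d(DO,Q)=41/2, d(DO,R)=13, d(DO,Y)=12
2. join K+R (d=1, Q=-191/2) ⇒ KR; edges |K|=-29/12, |R|=41/12
  updated: d(DO,KR)=67/4, d(KR,Q)=37/2, d(KR,Y)=23/2
3. join DO+Y (d=12, Q=-287/4) ⇒ DOY; edges |DO|=107/16, |Y|=85/16
  updated: d(DOY,KR)=65/8, d(DOY,Q)=63/4
4. join DOY+KR (d=65/8, Q=-339/8) ⇒ DKORY; edges |DOY|=43/16, |KR|=87/16
  updated: d(DKORY,Q)=209/16
5. join DKORY+Q (d=209/16) ⇒ DKOQRY; edges |DKORY|=209/32, |Q|=209/32
final tree: ((((D:13/4,O:7/4):107/16,Y:85/16):43/16,(K:-29/12,R:41/12):87/16):209/32,Q:209/32)
total length: 627/16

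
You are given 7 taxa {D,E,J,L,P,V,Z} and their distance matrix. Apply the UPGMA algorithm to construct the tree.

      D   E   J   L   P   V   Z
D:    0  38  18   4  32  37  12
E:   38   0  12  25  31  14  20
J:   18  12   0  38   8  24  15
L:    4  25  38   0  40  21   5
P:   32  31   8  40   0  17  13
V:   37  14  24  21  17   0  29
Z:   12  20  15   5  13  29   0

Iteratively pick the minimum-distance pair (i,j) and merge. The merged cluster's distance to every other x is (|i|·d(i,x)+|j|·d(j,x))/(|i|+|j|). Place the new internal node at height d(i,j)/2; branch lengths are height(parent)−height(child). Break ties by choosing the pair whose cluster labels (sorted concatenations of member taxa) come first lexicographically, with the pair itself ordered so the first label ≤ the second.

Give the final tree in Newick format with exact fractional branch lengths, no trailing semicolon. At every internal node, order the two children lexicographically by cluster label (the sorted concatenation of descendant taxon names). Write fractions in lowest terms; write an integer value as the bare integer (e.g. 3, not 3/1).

(((D:2,L:2):9/4,Z:17/4):28/3,((E:7,V:7):7/2,(J:4,P:4):13/2):37/12)

iteration 1: select D,L (d=4); attach at lengths (2, 2); label the merged cluster DL
  updated: d(DL,E)=63/2, d(DL,J)=28, d(DL,P)=36, d(DL,V)=29, d(DL,Z)=17/2
iteration 2: select J,P (d=8); attach at lengths (4, 4); label the merged cluster JP
  updated: d(DL,JP)=32, d(E,JP)=43/2, d(JP,V)=41/2, d(JP,Z)=14
iteration 3: select DL,Z (d=17/2); attach at lengths (9/4, 17/4); label the merged cluster DLZ
  updated: d(DLZ,E)=83/3, d(DLZ,JP)=26, d(DLZ,V)=29
iteration 4: select E,V (d=14); attach at lengths (7, 7); label the merged cluster EV
  updated: d(DLZ,EV)=85/3, d(EV,JP)=21
iteration 5: select EV,JP (d=21); attach at lengths (7/2, 13/2); label the merged cluster EJPV
  updated: d(DLZ,EJPV)=163/6
iteration 6: select DLZ,EJPV (d=163/6); attach at lengths (28/3, 37/12); label the merged cluster DEJLPVZ
final tree: (((D:2,L:2):9/4,Z:17/4):28/3,((E:7,V:7):7/2,(J:4,P:4):13/2):37/12)
total length: 659/12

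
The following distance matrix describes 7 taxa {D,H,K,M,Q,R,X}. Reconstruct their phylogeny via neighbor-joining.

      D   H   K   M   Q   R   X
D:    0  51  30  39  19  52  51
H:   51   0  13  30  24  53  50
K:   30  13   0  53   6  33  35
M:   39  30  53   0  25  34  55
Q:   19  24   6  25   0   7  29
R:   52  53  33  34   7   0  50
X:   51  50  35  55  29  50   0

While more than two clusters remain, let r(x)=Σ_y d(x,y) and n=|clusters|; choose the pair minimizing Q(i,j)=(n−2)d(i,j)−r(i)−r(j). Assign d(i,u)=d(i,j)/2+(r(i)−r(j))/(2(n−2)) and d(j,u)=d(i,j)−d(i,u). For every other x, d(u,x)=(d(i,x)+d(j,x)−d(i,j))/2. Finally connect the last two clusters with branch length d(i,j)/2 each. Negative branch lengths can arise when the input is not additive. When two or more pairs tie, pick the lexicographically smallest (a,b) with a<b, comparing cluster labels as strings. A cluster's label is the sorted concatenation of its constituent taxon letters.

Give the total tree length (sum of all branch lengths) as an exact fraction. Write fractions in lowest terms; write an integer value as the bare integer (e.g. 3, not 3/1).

step 1: merge (H,K) at d=13, Q=-326; branch lengths H→58/5, K→7/5; new cluster HK
  updated: d(D,HK)=34, d(HK,M)=35, d(HK,Q)=17/2, d(HK,R)=73/2, d(HK,X)=36
step 2: merge (Q,R) at d=7, Q=-240; branch lengths Q→-63/8, R→119/8; new cluster QR
  updated: d(D,QR)=32, d(HK,QR)=19, d(M,QR)=26, d(QR,X)=36
step 3: merge (D,M) at d=39, Q=-194; branch lengths D→59/3, M→58/3; new cluster DM
  updated: d(DM,HK)=15, d(DM,QR)=19/2, d(DM,X)=67/2
step 4: merge (DM,QR) at d=19/2, Q=-207/2; branch lengths DM→25/8, QR→51/8; new cluster DMQR
  updated: d(DMQR,HK)=49/4, d(DMQR,X)=30
step 5: merge (DMQR,HK) at d=49/4, Q=-313/4; branch lengths DMQR→25/8, HK→73/8; new cluster DHKMQR
  updated: d(DHKMQR,X)=215/8
step 6: merge (DHKMQR,X) at d=215/8; branch lengths DHKMQR→215/16, X→215/16; new cluster DHKMQRX
final tree: ((((D:59/3,M:58/3):25/8,(Q:-63/8,R:119/8):51/8):25/8,(H:58/5,K:7/5):73/8):215/16,X:215/16)
total length: 861/8

861/8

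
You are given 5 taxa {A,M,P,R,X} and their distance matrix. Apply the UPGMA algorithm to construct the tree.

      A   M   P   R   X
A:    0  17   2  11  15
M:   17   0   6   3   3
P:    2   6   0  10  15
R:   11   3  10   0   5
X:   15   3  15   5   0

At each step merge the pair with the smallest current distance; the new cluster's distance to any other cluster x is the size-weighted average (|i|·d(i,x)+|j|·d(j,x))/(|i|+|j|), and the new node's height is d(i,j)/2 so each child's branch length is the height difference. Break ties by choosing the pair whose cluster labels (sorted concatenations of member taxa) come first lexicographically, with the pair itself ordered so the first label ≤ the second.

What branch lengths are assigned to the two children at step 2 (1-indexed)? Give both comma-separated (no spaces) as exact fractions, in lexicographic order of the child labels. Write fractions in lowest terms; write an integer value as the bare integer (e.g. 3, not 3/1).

3/2,3/2

step 1: merge (A,P) at d=2; branch lengths A→1, P→1; new cluster AP
  updated: d(AP,M)=23/2, d(AP,R)=21/2, d(AP,X)=15
step 2: merge (M,R) at d=3; branch lengths M→3/2, R→3/2; new cluster MR
  updated: d(AP,MR)=11, d(MR,X)=4
step 3: merge (MR,X) at d=4; branch lengths MR→1/2, X→2; new cluster MRX
  updated: d(AP,MRX)=37/3
step 4: merge (AP,MRX) at d=37/3; branch lengths AP→31/6, MRX→25/6; new cluster AMPRX
final tree: ((A:1,P:1):31/6,((M:3/2,R:3/2):1/2,X:2):25/6)
total length: 101/6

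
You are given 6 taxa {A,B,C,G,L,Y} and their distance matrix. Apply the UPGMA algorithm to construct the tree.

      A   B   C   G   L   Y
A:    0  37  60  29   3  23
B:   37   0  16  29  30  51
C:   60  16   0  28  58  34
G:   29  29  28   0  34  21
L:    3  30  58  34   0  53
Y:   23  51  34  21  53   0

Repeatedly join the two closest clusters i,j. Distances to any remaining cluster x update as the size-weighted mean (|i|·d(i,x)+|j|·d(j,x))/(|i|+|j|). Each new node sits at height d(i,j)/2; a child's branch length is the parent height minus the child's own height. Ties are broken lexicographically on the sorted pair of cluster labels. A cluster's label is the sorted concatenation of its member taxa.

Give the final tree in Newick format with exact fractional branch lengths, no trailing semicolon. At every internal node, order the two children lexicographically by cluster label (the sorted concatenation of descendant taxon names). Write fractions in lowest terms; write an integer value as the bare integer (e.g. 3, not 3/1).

1. join A+L (d=3) ⇒ AL; edges |A|=3/2, |L|=3/2
  updated: d(AL,B)=67/2, d(AL,C)=59, d(AL,G)=63/2, d(AL,Y)=38
2. join B+C (d=16) ⇒ BC; edges |B|=8, |C|=8
  updated: d(AL,BC)=185/4, d(BC,G)=57/2, d(BC,Y)=85/2
3. join G+Y (d=21) ⇒ GY; edges |G|=21/2, |Y|=21/2
  updated: d(AL,GY)=139/4, d(BC,GY)=71/2
4. join AL+GY (d=139/4) ⇒ AGLY; edges |AL|=127/8, |GY|=55/8
  updated: d(AGLY,BC)=327/8
5. join AGLY+BC (d=327/8) ⇒ ABCGLY; edges |AGLY|=49/16, |BC|=199/16
final tree: (((A:3/2,L:3/2):127/8,(G:21/2,Y:21/2):55/8):49/16,(B:8,C:8):199/16)
total length: 313/4

(((A:3/2,L:3/2):127/8,(G:21/2,Y:21/2):55/8):49/16,(B:8,C:8):199/16)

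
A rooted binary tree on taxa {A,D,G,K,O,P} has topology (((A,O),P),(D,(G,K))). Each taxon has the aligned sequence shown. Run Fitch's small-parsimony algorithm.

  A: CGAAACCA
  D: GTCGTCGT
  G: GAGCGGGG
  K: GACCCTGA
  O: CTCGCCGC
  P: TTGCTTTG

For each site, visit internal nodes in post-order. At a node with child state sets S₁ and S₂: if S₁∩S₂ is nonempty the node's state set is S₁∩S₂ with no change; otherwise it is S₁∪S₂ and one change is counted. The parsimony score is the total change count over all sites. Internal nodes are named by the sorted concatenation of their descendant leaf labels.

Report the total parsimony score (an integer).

[col 0] AO: children A:{C}, O:{C} ∩→ {C}; cost 0
[col 0] AOP: children AO:{C}, P:{T} ∪→ {C,T}; cost 1
[col 0] GK: children G:{G}, K:{G} ∩→ {G}; cost 0
[col 0] DGK: children D:{G}, GK:{G} ∩→ {G}; cost 0
[col 0] ADGKOP: children AOP:{C,T}, DGK:{G} ∪→ {C,G,T}; cost 1
[col 1] AO: children A:{G}, O:{T} ∪→ {G,T}; cost 1
[col 1] AOP: children AO:{G,T}, P:{T} ∩→ {T}; cost 0
[col 1] GK: children G:{A}, K:{A} ∩→ {A}; cost 0
[col 1] DGK: children D:{T}, GK:{A} ∪→ {A,T}; cost 1
[col 1] ADGKOP: children AOP:{T}, DGK:{A,T} ∩→ {T}; cost 0
[col 2] AO: children A:{A}, O:{C} ∪→ {A,C}; cost 1
[col 2] AOP: children AO:{A,C}, P:{G} ∪→ {A,C,G}; cost 1
[col 2] GK: children G:{G}, K:{C} ∪→ {C,G}; cost 1
[col 2] DGK: children D:{C}, GK:{C,G} ∩→ {C}; cost 0
[col 2] ADGKOP: children AOP:{A,C,G}, DGK:{C} ∩→ {C}; cost 0
[col 3] AO: children A:{A}, O:{G} ∪→ {A,G}; cost 1
[col 3] AOP: children AO:{A,G}, P:{C} ∪→ {A,C,G}; cost 1
[col 3] GK: children G:{C}, K:{C} ∩→ {C}; cost 0
[col 3] DGK: children D:{G}, GK:{C} ∪→ {C,G}; cost 1
[col 3] ADGKOP: children AOP:{A,C,G}, DGK:{C,G} ∩→ {C,G}; cost 0
[col 4] AO: children A:{A}, O:{C} ∪→ {A,C}; cost 1
[col 4] AOP: children AO:{A,C}, P:{T} ∪→ {A,C,T}; cost 1
[col 4] GK: children G:{G}, K:{C} ∪→ {C,G}; cost 1
[col 4] DGK: children D:{T}, GK:{C,G} ∪→ {C,G,T}; cost 1
[col 4] ADGKOP: children AOP:{A,C,T}, DGK:{C,G,T} ∩→ {C,T}; cost 0
[col 5] AO: children A:{C}, O:{C} ∩→ {C}; cost 0
[col 5] AOP: children AO:{C}, P:{T} ∪→ {C,T}; cost 1
[col 5] GK: children G:{G}, K:{T} ∪→ {G,T}; cost 1
[col 5] DGK: children D:{C}, GK:{G,T} ∪→ {C,G,T}; cost 1
[col 5] ADGKOP: children AOP:{C,T}, DGK:{C,G,T} ∩→ {C,T}; cost 0
[col 6] AO: children A:{C}, O:{G} ∪→ {C,G}; cost 1
[col 6] AOP: children AO:{C,G}, P:{T} ∪→ {C,G,T}; cost 1
[col 6] GK: children G:{G}, K:{G} ∩→ {G}; cost 0
[col 6] DGK: children D:{G}, GK:{G} ∩→ {G}; cost 0
[col 6] ADGKOP: children AOP:{C,G,T}, DGK:{G} ∩→ {G}; cost 0
[col 7] AO: children A:{A}, O:{C} ∪→ {A,C}; cost 1
[col 7] AOP: children AO:{A,C}, P:{G} ∪→ {A,C,G}; cost 1
[col 7] GK: children G:{G}, K:{A} ∪→ {A,G}; cost 1
[col 7] DGK: children D:{T}, GK:{A,G} ∪→ {A,G,T}; cost 1
[col 7] ADGKOP: children AOP:{A,C,G}, DGK:{A,G,T} ∩→ {A,G}; cost 0
per-site changes: [2, 2, 3, 3, 4, 3, 2, 4]; total = 23

23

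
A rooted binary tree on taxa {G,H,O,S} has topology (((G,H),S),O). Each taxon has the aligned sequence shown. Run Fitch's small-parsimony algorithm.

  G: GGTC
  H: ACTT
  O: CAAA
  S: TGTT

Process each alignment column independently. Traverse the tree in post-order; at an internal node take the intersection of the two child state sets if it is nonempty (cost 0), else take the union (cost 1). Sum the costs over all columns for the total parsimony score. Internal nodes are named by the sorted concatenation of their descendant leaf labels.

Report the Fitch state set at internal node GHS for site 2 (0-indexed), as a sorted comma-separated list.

T

GH@0: {G} ∪ {A} = {A,G} (union, +1)
GHS@0: {A,G} ∪ {T} = {A,G,T} (union, +1)
GHOS@0: {A,G,T} ∪ {C} = {A,C,G,T} (union, +1)
GH@1: {G} ∪ {C} = {C,G} (union, +1)
GHS@1: {C,G} ∩ {G} = {G} (intersection, +0)
GHOS@1: {G} ∪ {A} = {A,G} (union, +1)
GH@2: {T} ∩ {T} = {T} (intersection, +0)
GHS@2: {T} ∩ {T} = {T} (intersection, +0)
GHOS@2: {T} ∪ {A} = {A,T} (union, +1)
GH@3: {C} ∪ {T} = {C,T} (union, +1)
GHS@3: {C,T} ∩ {T} = {T} (intersection, +0)
GHOS@3: {T} ∪ {A} = {A,T} (union, +1)
per-site changes: [3, 2, 1, 2]; total = 8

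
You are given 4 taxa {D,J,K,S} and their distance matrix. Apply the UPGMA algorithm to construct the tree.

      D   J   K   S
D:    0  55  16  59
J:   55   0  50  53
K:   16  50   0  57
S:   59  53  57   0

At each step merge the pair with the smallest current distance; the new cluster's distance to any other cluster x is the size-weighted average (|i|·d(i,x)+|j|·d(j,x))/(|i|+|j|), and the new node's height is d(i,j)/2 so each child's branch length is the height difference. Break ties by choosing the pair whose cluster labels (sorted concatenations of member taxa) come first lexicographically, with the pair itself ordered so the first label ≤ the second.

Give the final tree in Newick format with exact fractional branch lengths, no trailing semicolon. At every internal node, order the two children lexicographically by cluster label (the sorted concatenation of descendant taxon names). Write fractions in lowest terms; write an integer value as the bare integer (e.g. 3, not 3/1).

step 1: merge (D,K) at d=16; branch lengths D→8, K→8; new cluster DK
  updated: d(DK,J)=105/2, d(DK,S)=58
step 2: merge (DK,J) at d=105/2; branch lengths DK→73/4, J→105/4; new cluster DJK
  updated: d(DJK,S)=169/3
step 3: merge (DJK,S) at d=169/3; branch lengths DJK→23/12, S→169/6; new cluster DJKS
final tree: (((D:8,K:8):73/4,J:105/4):23/12,S:169/6)
total length: 1087/12

(((D:8,K:8):73/4,J:105/4):23/12,S:169/6)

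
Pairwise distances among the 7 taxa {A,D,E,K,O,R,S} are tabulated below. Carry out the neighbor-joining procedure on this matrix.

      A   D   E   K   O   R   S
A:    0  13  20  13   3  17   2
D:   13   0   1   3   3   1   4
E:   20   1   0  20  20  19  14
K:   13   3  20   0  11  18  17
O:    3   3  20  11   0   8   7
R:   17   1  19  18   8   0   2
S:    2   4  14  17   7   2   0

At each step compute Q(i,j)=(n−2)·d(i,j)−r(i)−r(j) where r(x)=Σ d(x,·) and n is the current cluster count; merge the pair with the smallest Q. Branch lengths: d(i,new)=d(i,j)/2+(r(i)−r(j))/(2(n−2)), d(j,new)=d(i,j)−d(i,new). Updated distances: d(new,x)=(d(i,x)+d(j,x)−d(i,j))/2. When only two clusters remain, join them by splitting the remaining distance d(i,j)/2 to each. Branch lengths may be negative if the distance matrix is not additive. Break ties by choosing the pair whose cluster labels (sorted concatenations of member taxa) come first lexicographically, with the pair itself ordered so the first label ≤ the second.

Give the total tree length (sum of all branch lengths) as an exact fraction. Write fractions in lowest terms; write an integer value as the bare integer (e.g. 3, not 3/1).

iteration 1: select D,E (d=1, Q=-114); attach at lengths (-32/5, 37/5); label the merged cluster DE
  updated: d(A,DE)=16, d(DE,K)=11, d(DE,O)=11, d(DE,R)=19/2, d(DE,S)=17/2
iteration 2: select R,S (d=2, Q=-83); attach at lengths (13/4, -5/4); label the merged cluster RS
  updated: d(A,RS)=17/2, d(DE,RS)=8, d(K,RS)=33/2, d(O,RS)=13/2
iteration 3: select DE,K (d=11, Q=-129/2); attach at lengths (55/12, 77/12); label the merged cluster DEK
  updated: d(A,DEK)=9, d(DEK,O)=11/2, d(DEK,RS)=27/4
iteration 4: select A,O (d=3, Q=-59/2); attach at lengths (23/8, 1/8); label the merged cluster AO
  updated: d(AO,DEK)=23/4, d(AO,RS)=6
iteration 5: select AO,DEK (d=23/4, Q=-37/2); attach at lengths (5/2, 13/4); label the merged cluster ADEKO
  updated: d(ADEKO,RS)=7/2
iteration 6: select ADEKO,RS (d=7/2); attach at lengths (7/4, 7/4); label the merged cluster ADEKORS
final tree: (((A:23/8,O:1/8):5/2,((D:-32/5,E:37/5):55/12,K:77/12):13/4):7/4,(R:13/4,S:-5/4):7/4)
total length: 105/4

105/4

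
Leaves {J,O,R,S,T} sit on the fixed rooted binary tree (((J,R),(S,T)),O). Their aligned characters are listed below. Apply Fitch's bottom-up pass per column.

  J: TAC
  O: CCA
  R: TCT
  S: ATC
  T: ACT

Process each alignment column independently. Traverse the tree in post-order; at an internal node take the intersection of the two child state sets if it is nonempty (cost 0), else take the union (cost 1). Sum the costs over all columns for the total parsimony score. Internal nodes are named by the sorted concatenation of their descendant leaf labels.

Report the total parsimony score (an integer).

7

[col 0] JR: children J:{T}, R:{T} ∩→ {T}; cost 0
[col 0] ST: children S:{A}, T:{A} ∩→ {A}; cost 0
[col 0] JRST: children JR:{T}, ST:{A} ∪→ {A,T}; cost 1
[col 0] JORST: children JRST:{A,T}, O:{C} ∪→ {A,C,T}; cost 1
[col 1] JR: children J:{A}, R:{C} ∪→ {A,C}; cost 1
[col 1] ST: children S:{T}, T:{C} ∪→ {C,T}; cost 1
[col 1] JRST: children JR:{A,C}, ST:{C,T} ∩→ {C}; cost 0
[col 1] JORST: children JRST:{C}, O:{C} ∩→ {C}; cost 0
[col 2] JR: children J:{C}, R:{T} ∪→ {C,T}; cost 1
[col 2] ST: children S:{C}, T:{T} ∪→ {C,T}; cost 1
[col 2] JRST: children JR:{C,T}, ST:{C,T} ∩→ {C,T}; cost 0
[col 2] JORST: children JRST:{C,T}, O:{A} ∪→ {A,C,T}; cost 1
per-site changes: [2, 2, 3]; total = 7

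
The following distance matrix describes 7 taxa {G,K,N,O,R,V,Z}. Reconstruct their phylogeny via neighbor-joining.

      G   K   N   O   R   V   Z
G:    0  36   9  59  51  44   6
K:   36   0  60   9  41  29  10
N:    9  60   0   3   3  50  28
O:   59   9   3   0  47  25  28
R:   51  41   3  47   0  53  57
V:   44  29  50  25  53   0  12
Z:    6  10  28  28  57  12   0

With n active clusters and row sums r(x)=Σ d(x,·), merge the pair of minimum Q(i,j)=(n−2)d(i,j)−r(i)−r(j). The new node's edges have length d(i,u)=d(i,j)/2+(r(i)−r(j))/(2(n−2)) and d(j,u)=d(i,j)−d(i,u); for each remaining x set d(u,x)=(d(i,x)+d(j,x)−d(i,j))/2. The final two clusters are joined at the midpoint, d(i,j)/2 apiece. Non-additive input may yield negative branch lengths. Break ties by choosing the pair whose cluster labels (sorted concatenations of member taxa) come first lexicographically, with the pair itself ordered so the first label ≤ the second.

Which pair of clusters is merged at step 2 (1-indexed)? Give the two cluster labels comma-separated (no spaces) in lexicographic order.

iteration 1: select N,R (d=3, Q=-390); attach at lengths (-42/5, 57/5); label the merged cluster NR
  updated: d(G,NR)=57/2, d(K,NR)=49, d(NR,O)=47/2, d(NR,V)=50, d(NR,Z)=41
iteration 2: select G,NR (d=57/2, Q=-503/2); attach at lengths (191/16, 265/16); label the merged cluster GNR
  updated: d(GNR,K)=113/4, d(GNR,O)=27, d(GNR,V)=131/4, d(GNR,Z)=37/4
iteration 3: select K,O (d=9, Q=-553/4); attach at lengths (19/8, 53/8); label the merged cluster KO
  updated: d(GNR,KO)=185/8, d(KO,V)=45/2, d(KO,Z)=29/2
iteration 4: select GNR,Z (d=37/4, Q=-659/8); attach at lengths (383/32, -87/32); label the merged cluster GNRZ
  updated: d(GNRZ,KO)=227/16, d(GNRZ,V)=71/4
iteration 5: select GNRZ,KO (d=227/16, Q=-871/16); attach at lengths (151/32, 303/32); label the merged cluster GKNORZ
  updated: d(GKNORZ,V)=417/32
iteration 6: select GKNORZ,V (d=417/32); attach at lengths (417/64, 417/64); label the merged cluster GKNORVZ
final tree: ((((G:191/16,(N:-42/5,R:57/5):265/16):383/32,Z:-87/32):151/32,(K:19/8,O:53/8):303/32):417/64,V:417/64)
total length: 2463/32

G,NR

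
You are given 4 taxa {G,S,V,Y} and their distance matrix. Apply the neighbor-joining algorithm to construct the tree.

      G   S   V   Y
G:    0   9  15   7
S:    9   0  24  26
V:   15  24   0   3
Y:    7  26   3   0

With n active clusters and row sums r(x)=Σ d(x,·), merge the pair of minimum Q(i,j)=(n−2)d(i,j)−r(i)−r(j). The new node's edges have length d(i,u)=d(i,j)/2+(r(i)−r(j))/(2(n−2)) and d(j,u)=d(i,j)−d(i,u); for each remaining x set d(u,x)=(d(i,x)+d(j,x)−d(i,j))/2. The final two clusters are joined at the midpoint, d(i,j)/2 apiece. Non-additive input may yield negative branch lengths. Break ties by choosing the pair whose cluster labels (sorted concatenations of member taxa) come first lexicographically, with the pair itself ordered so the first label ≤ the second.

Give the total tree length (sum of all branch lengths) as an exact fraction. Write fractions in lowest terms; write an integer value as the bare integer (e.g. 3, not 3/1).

24

iteration 1: select G,S (d=9, Q=-72); attach at lengths (-5/2, 23/2); label the merged cluster GS
  updated: d(GS,V)=15, d(GS,Y)=12
iteration 2: select GS,V (d=15, Q=-30); attach at lengths (12, 3); label the merged cluster GSV
  updated: d(GSV,Y)=0
iteration 3: select GSV,Y (d=0); attach at lengths (0, 0); label the merged cluster GSVY
final tree: (((G:-5/2,S:23/2):12,V:3):0,Y:0)
total length: 24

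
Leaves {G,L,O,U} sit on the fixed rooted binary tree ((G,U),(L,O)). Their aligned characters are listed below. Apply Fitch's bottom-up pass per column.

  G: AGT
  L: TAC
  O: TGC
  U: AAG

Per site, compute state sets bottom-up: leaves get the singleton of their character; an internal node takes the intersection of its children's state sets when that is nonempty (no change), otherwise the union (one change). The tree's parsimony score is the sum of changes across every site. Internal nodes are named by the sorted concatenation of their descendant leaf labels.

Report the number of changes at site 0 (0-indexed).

[col 0] GU: children G:{A}, U:{A} ∩→ {A}; cost 0
[col 0] LO: children L:{T}, O:{T} ∩→ {T}; cost 0
[col 0] GLOU: children GU:{A}, LO:{T} ∪→ {A,T}; cost 1
[col 1] GU: children G:{G}, U:{A} ∪→ {A,G}; cost 1
[col 1] LO: children L:{A}, O:{G} ∪→ {A,G}; cost 1
[col 1] GLOU: children GU:{A,G}, LO:{A,G} ∩→ {A,G}; cost 0
[col 2] GU: children G:{T}, U:{G} ∪→ {G,T}; cost 1
[col 2] LO: children L:{C}, O:{C} ∩→ {C}; cost 0
[col 2] GLOU: children GU:{G,T}, LO:{C} ∪→ {C,G,T}; cost 1
per-site changes: [1, 2, 2]; total = 5

1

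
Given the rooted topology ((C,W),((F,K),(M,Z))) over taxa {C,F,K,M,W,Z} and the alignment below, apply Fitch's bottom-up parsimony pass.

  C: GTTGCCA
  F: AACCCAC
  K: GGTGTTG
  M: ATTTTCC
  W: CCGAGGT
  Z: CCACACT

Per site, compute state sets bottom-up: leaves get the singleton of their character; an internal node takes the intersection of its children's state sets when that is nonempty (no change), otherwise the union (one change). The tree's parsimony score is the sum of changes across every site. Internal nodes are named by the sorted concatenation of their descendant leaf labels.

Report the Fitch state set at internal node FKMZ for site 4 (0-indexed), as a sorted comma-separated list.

[col 0] CW: children C:{G}, W:{C} ∪→ {C,G}; cost 1
[col 0] FK: children F:{A}, K:{G} ∪→ {A,G}; cost 1
[col 0] MZ: children M:{A}, Z:{C} ∪→ {A,C}; cost 1
[col 0] FKMZ: children FK:{A,G}, MZ:{A,C} ∩→ {A}; cost 0
[col 0] CFKMWZ: children CW:{C,G}, FKMZ:{A} ∪→ {A,C,G}; cost 1
[col 1] CW: children C:{T}, W:{C} ∪→ {C,T}; cost 1
[col 1] FK: children F:{A}, K:{G} ∪→ {A,G}; cost 1
[col 1] MZ: children M:{T}, Z:{C} ∪→ {C,T}; cost 1
[col 1] FKMZ: children FK:{A,G}, MZ:{C,T} ∪→ {A,C,G,T}; cost 1
[col 1] CFKMWZ: children CW:{C,T}, FKMZ:{A,C,G,T} ∩→ {C,T}; cost 0
[col 2] CW: children C:{T}, W:{G} ∪→ {G,T}; cost 1
[col 2] FK: children F:{C}, K:{T} ∪→ {C,T}; cost 1
[col 2] MZ: children M:{T}, Z:{A} ∪→ {A,T}; cost 1
[col 2] FKMZ: children FK:{C,T}, MZ:{A,T} ∩→ {T}; cost 0
[col 2] CFKMWZ: children CW:{G,T}, FKMZ:{T} ∩→ {T}; cost 0
[col 3] CW: children C:{G}, W:{A} ∪→ {A,G}; cost 1
[col 3] FK: children F:{C}, K:{G} ∪→ {C,G}; cost 1
[col 3] MZ: children M:{T}, Z:{C} ∪→ {C,T}; cost 1
[col 3] FKMZ: children FK:{C,G}, MZ:{C,T} ∩→ {C}; cost 0
[col 3] CFKMWZ: children CW:{A,G}, FKMZ:{C} ∪→ {A,C,G}; cost 1
[col 4] CW: children C:{C}, W:{G} ∪→ {C,G}; cost 1
[col 4] FK: children F:{C}, K:{T} ∪→ {C,T}; cost 1
[col 4] MZ: children M:{T}, Z:{A} ∪→ {A,T}; cost 1
[col 4] FKMZ: children FK:{C,T}, MZ:{A,T} ∩→ {T}; cost 0
[col 4] CFKMWZ: children CW:{C,G}, FKMZ:{T} ∪→ {C,G,T}; cost 1
[col 5] CW: children C:{C}, W:{G} ∪→ {C,G}; cost 1
[col 5] FK: children F:{A}, K:{T} ∪→ {A,T}; cost 1
[col 5] MZ: children M:{C}, Z:{C} ∩→ {C}; cost 0
[col 5] FKMZ: children FK:{A,T}, MZ:{C} ∪→ {A,C,T}; cost 1
[col 5] CFKMWZ: children CW:{C,G}, FKMZ:{A,C,T} ∩→ {C}; cost 0
[col 6] CW: children C:{A}, W:{T} ∪→ {A,T}; cost 1
[col 6] FK: children F:{C}, K:{G} ∪→ {C,G}; cost 1
[col 6] MZ: children M:{C}, Z:{T} ∪→ {C,T}; cost 1
[col 6] FKMZ: children FK:{C,G}, MZ:{C,T} ∩→ {C}; cost 0
[col 6] CFKMWZ: children CW:{A,T}, FKMZ:{C} ∪→ {A,C,T}; cost 1
per-site changes: [4, 4, 3, 4, 4, 3, 4]; total = 26

T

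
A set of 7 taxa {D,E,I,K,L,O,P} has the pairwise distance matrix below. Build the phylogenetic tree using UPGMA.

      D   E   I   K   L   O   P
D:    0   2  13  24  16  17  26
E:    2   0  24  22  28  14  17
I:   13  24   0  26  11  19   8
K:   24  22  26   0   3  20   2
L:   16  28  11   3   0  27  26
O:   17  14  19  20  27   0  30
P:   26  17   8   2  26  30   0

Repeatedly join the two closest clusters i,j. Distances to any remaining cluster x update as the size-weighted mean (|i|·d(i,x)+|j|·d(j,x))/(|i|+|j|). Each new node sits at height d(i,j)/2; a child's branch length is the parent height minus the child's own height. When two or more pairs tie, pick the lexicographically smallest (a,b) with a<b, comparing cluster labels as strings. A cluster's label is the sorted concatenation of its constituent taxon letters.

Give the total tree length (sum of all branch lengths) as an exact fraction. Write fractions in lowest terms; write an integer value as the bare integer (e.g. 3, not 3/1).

1. join D+E (d=2) ⇒ DE; edges |D|=1, |E|=1
  updated: d(DE,I)=37/2, d(DE,K)=23, d(DE,L)=22, d(DE,O)=31/2, d(DE,P)=43/2
2. join K+P (d=2) ⇒ KP; edges |K|=1, |P|=1
  updated: d(DE,KP)=89/4, d(I,KP)=17, d(KP,L)=29/2, d(KP,O)=25
3. join I+L (d=11) ⇒ IL; edges |I|=11/2, |L|=11/2
  updated: d(DE,IL)=81/4, d(IL,KP)=63/4, d(IL,O)=23
4. join DE+O (d=31/2) ⇒ DEO; edges |DE|=27/4, |O|=31/4
  updated: d(DEO,IL)=127/6, d(DEO,KP)=139/6
5. join IL+KP (d=63/4) ⇒ IKLP; edges |IL|=19/8, |KP|=55/8
  updated: d(DEO,IKLP)=133/6
6. join DEO+IKLP (d=133/6) ⇒ DEIKLOP; edges |DEO|=10/3, |IKLP|=77/24
final tree: (((D:1,E:1):27/4,O:31/4):10/3,((I:11/2,L:11/2):19/8,(K:1,P:1):55/8):77/24)
total length: 1087/24

1087/24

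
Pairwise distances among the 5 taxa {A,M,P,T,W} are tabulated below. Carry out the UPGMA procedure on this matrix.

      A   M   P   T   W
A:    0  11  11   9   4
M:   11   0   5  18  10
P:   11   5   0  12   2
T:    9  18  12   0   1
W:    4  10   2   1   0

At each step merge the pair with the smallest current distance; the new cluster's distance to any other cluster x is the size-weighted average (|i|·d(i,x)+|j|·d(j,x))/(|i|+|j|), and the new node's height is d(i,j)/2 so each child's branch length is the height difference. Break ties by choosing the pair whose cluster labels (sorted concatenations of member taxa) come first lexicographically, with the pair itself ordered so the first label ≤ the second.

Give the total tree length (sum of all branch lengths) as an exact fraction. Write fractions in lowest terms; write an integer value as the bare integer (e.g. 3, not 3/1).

step 1: merge (T,W) at d=1; branch lengths T→1/2, W→1/2; new cluster TW
  updated: d(A,TW)=13/2, d(M,TW)=14, d(P,TW)=7
step 2: merge (M,P) at d=5; branch lengths M→5/2, P→5/2; new cluster MP
  updated: d(A,MP)=11, d(MP,TW)=21/2
step 3: merge (A,TW) at d=13/2; branch lengths A→13/4, TW→11/4; new cluster ATW
  updated: d(ATW,MP)=32/3
step 4: merge (ATW,MP) at d=32/3; branch lengths ATW→25/12, MP→17/6; new cluster AMPTW
final tree: ((A:13/4,(T:1/2,W:1/2):11/4):25/12,(M:5/2,P:5/2):17/6)
total length: 203/12

203/12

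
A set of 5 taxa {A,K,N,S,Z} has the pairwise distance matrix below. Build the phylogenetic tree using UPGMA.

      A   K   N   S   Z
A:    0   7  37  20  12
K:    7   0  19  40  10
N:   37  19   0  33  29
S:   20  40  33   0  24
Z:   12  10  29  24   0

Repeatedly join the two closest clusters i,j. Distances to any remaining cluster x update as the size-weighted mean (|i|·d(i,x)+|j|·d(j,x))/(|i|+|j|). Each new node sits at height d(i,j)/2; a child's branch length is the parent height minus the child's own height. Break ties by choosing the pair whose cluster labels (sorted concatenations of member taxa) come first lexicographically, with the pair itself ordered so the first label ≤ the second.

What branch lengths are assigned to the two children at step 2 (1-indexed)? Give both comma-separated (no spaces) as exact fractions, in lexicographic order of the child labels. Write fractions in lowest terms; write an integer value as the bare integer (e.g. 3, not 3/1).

2,11/2

step 1: merge (A,K) at d=7; branch lengths A→7/2, K→7/2; new cluster AK
  updated: d(AK,N)=28, d(AK,S)=30, d(AK,Z)=11
step 2: merge (AK,Z) at d=11; branch lengths AK→2, Z→11/2; new cluster AKZ
  updated: d(AKZ,N)=85/3, d(AKZ,S)=28
step 3: merge (AKZ,S) at d=28; branch lengths AKZ→17/2, S→14; new cluster AKSZ
  updated: d(AKSZ,N)=59/2
step 4: merge (AKSZ,N) at d=59/2; branch lengths AKSZ→3/4, N→59/4; new cluster AKNSZ
final tree: ((((A:7/2,K:7/2):2,Z:11/2):17/2,S:14):3/4,N:59/4)
total length: 105/2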